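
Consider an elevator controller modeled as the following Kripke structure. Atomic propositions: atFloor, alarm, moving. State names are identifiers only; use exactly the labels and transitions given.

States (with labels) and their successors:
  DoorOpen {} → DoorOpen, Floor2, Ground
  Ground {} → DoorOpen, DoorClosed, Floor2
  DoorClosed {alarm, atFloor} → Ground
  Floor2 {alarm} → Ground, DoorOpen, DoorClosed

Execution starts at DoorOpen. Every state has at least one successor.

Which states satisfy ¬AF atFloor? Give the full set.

{DoorOpen, Ground, Floor2}

States satisfying atFloor: {DoorClosed}.
States satisfying AF atFloor: {DoorClosed}.
States satisfying ¬AF atFloor: {DoorOpen, Ground, Floor2}.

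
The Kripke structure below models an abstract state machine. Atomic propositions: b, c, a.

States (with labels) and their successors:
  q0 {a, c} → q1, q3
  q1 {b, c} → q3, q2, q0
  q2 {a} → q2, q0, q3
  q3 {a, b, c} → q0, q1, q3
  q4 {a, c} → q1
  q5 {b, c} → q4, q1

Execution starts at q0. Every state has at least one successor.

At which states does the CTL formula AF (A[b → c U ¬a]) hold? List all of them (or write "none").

{q1, q4, q5}

States satisfying A[b → c U ¬a]: {q1, q4, q5}.
States satisfying AF (A[b → c U ¬a]): {q1, q4, q5}.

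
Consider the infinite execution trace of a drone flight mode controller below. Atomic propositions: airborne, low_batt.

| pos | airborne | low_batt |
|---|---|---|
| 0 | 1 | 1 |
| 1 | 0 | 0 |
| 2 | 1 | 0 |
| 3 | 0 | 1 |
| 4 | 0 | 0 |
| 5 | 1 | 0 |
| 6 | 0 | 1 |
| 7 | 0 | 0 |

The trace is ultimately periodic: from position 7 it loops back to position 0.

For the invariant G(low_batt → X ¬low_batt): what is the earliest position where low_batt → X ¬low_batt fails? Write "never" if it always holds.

never

low_batt → X ¬low_batt holds at every position 0..7, and those are all the positions the trace ever visits, so the invariant G(low_batt → X ¬low_batt) is never violated.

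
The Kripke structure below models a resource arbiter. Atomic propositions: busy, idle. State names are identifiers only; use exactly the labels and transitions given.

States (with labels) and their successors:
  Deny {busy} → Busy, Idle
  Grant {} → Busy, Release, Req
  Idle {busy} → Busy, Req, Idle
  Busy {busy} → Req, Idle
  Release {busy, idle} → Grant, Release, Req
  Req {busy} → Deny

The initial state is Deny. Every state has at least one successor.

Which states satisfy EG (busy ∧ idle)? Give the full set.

States satisfying busy ∧ idle: {Release}.
States satisfying EG (busy ∧ idle): {Release}.

{Release}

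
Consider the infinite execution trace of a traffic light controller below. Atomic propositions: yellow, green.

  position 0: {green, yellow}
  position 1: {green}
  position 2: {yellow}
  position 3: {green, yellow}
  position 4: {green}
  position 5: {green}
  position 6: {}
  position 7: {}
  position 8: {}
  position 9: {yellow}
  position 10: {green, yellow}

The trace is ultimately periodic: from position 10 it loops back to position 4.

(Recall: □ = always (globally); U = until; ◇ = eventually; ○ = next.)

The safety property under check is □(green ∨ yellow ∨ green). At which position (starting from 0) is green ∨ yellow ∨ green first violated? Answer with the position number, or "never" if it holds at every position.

6

Check green ∨ yellow ∨ green at each position in order: 0 ✓, 1 ✓, 2 ✓, 3 ✓, 4 ✓, 5 ✓.
At position 6 the labels are {}, so green ∨ yellow ∨ green is false there. This is the first violation.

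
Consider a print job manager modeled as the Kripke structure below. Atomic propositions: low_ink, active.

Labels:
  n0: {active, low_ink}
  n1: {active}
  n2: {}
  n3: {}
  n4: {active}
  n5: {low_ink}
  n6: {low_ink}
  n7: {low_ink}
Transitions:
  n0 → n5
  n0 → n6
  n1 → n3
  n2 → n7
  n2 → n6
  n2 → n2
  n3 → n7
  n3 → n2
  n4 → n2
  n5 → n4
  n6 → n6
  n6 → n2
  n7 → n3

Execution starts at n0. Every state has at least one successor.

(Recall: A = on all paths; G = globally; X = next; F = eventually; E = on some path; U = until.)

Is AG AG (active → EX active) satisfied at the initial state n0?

States satisfying AG (active → EX active): {n2, n3, n6, n7}.
States satisfying AG AG (active → EX active): {n2, n3, n6, n7}.
n0 is reachable from n0 and violates AG (active → EX active), so AG fails at n0.
n0 ∉ Sat(AG AG (active → EX active)).

No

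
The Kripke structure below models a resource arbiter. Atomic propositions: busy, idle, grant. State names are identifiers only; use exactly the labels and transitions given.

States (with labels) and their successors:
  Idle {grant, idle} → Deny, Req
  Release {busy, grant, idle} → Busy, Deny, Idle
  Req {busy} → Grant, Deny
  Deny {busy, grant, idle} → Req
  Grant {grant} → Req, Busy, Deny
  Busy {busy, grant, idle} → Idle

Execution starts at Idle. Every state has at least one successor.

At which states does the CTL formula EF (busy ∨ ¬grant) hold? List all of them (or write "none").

States satisfying busy ∨ ¬grant: {Release, Req, Deny, Busy}.
States satisfying EF (busy ∨ ¬grant): {Idle, Release, Req, Deny, Grant, Busy}.

{Idle, Release, Req, Deny, Grant, Busy}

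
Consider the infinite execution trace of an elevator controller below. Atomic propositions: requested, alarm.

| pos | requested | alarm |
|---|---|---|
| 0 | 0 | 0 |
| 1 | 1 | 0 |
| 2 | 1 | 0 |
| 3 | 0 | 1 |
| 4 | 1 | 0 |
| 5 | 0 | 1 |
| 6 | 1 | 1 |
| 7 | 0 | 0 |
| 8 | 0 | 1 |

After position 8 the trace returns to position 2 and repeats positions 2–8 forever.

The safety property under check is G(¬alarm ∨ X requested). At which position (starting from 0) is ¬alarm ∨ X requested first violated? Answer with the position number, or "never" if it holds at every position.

6

Check ¬alarm ∨ X requested at each position in order: 0 ✓, 1 ✓, 2 ✓, 3 ✓, 4 ✓, 5 ✓.
At position 6 the labels are {alarm, requested} and the next position 7 has {}, so ¬alarm ∨ X requested is false there. This is the first violation.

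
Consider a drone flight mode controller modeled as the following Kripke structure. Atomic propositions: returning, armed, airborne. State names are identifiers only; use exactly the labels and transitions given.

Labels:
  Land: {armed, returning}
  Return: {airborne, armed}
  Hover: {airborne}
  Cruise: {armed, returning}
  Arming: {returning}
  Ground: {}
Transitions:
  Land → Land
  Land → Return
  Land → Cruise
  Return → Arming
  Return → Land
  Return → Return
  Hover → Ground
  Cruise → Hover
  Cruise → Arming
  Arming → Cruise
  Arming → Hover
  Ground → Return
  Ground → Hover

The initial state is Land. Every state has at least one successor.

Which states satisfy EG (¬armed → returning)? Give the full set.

States satisfying ¬armed → returning: {Land, Return, Cruise, Arming}.
States satisfying EG (¬armed → returning): {Land, Return, Cruise, Arming}.

{Land, Return, Cruise, Arming}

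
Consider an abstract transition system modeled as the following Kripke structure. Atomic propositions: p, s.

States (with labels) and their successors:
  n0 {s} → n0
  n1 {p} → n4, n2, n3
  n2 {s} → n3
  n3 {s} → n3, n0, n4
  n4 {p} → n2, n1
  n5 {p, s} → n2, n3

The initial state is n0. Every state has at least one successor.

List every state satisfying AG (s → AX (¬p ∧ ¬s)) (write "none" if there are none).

States satisfying s → AX (¬p ∧ ¬s): {n1, n4}.
States satisfying AG (s → AX (¬p ∧ ¬s)): ∅.

none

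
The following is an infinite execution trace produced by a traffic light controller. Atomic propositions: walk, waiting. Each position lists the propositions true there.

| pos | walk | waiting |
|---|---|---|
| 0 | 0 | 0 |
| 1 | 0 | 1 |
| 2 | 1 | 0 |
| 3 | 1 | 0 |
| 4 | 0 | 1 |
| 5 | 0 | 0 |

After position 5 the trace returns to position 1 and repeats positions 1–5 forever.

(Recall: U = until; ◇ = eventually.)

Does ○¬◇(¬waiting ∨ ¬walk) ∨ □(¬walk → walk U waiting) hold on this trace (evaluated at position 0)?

No

The position after 0 is 1; ¬◇(¬waiting ∨ ¬walk) is false there.
¬walk → walk U waiting must hold at every position from 0 onward. It fails at position 0, so □(¬walk → walk U waiting) is false.
Positions where ¬walk holds: 0, 1, 4, 5.
Check walk U waiting at each: 0→fails, 1→ok, 4→ok, 5→fails.
At position 0: ○¬◇(¬waiting ∨ ¬walk) is false; □(¬walk → walk U waiting) is false; so ○¬◇(¬waiting ∨ ¬walk) ∨ □(¬walk → walk U waiting) is false.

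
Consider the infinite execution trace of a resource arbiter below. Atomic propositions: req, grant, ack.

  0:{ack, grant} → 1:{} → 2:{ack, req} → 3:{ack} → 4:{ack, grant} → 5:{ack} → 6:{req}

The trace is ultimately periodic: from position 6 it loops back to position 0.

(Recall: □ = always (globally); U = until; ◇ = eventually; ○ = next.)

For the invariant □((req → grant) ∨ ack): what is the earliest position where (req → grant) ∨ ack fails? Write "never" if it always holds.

Check (req → grant) ∨ ack at each position in order: 0 ✓, 1 ✓, 2 ✓, 3 ✓, 4 ✓, 5 ✓.
At position 6 the labels are {req}, so (req → grant) ∨ ack is false there. This is the first violation.

6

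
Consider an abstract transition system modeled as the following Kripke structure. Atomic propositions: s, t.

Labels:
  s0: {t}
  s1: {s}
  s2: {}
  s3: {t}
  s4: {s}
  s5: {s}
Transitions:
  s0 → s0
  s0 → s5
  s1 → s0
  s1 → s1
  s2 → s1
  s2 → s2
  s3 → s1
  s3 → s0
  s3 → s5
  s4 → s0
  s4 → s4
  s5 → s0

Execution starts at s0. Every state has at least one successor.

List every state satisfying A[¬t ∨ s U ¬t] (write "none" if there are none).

States satisfying ¬t ∨ s: {s1, s2, s4, s5}.
States satisfying ¬t: {s1, s2, s4, s5}.
States satisfying A[¬t ∨ s U ¬t]: {s1, s2, s4, s5}.

{s1, s2, s4, s5}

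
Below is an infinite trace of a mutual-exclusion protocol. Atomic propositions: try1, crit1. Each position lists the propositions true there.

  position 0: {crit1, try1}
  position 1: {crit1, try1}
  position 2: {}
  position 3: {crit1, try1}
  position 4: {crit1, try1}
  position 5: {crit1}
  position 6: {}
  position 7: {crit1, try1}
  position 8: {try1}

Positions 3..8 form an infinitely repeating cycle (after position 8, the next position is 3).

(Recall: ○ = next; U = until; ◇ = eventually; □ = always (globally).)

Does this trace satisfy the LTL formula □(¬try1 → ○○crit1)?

Does not hold

¬try1 → ○○crit1 must hold at every position from 0 onward. It fails at position 6, so □(¬try1 → ○○crit1) is false.
Positions where ¬try1 holds: 2, 5, 6.
Check ○○crit1 at each: 2→ok, 5→ok, 6→fails.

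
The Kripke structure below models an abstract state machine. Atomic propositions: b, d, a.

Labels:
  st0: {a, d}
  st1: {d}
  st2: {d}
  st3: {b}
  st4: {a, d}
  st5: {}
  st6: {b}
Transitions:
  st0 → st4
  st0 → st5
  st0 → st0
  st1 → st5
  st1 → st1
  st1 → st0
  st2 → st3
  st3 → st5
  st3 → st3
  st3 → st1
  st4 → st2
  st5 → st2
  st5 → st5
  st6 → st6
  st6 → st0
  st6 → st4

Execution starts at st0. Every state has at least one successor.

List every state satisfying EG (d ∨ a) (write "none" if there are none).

{st0, st1}

States satisfying d ∨ a: {st0, st1, st2, st4}.
States satisfying EG (d ∨ a): {st0, st1}.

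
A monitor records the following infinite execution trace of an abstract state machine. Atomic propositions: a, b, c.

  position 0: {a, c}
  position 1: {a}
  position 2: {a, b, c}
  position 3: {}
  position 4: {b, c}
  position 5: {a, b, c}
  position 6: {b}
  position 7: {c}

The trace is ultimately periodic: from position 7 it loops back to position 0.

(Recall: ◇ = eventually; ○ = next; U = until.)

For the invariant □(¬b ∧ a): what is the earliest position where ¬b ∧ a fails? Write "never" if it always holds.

2

Check ¬b ∧ a at each position in order: 0 ✓, 1 ✓.
At position 2 the labels are {a, b, c}, so ¬b ∧ a is false there. This is the first violation.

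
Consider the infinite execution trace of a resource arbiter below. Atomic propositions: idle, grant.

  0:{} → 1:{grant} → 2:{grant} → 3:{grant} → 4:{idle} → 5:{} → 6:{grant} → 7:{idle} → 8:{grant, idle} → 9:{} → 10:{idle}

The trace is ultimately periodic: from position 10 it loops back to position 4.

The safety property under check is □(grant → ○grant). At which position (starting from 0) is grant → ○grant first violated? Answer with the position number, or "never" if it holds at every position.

3

Check grant → ○grant at each position in order: 0 ✓, 1 ✓, 2 ✓.
At position 3 the labels are {grant} and the next position 4 has {idle}, so grant → ○grant is false there. This is the first violation.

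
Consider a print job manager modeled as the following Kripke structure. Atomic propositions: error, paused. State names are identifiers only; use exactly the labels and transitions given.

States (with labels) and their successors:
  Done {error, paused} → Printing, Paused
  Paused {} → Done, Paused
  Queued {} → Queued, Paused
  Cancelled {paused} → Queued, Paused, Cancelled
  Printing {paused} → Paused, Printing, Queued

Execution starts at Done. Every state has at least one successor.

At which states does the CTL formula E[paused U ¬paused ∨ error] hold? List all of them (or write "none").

States satisfying paused: {Done, Cancelled, Printing}.
States satisfying ¬paused ∨ error: {Done, Paused, Queued}.
States satisfying E[paused U ¬paused ∨ error]: {Done, Paused, Queued, Cancelled, Printing}.

{Done, Paused, Queued, Cancelled, Printing}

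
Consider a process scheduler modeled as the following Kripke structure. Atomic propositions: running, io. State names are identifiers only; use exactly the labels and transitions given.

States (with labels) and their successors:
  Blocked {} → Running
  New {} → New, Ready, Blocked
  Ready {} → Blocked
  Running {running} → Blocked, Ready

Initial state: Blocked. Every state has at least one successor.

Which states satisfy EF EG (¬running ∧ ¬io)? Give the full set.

{New}

States satisfying EG (¬running ∧ ¬io): {New}.
States satisfying EF EG (¬running ∧ ¬io): {New}.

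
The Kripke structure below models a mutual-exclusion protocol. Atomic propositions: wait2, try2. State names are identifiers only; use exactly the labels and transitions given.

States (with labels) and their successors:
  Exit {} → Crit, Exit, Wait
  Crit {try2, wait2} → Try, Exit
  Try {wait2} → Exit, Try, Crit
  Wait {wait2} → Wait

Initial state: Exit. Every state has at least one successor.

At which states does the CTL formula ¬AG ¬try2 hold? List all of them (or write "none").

{Exit, Crit, Try}

States satisfying ¬try2: {Exit, Try, Wait}.
States satisfying AG ¬try2: {Wait}.
States satisfying ¬AG ¬try2: {Exit, Crit, Try}.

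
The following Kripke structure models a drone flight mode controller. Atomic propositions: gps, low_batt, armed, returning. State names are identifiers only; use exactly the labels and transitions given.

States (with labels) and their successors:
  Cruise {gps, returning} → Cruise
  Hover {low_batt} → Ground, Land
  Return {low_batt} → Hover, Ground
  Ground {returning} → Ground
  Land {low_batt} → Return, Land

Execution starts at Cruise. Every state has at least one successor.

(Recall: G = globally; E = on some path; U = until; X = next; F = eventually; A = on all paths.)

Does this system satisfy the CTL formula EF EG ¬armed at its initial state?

Yes

States satisfying EG ¬armed: {Cruise, Hover, Return, Ground, Land}.
States satisfying EF EG ¬armed: {Cruise, Hover, Return, Ground, Land}.
Some path from Cruise reaches a state where EG ¬armed holds.
Cruise ∈ Sat(EF EG ¬armed).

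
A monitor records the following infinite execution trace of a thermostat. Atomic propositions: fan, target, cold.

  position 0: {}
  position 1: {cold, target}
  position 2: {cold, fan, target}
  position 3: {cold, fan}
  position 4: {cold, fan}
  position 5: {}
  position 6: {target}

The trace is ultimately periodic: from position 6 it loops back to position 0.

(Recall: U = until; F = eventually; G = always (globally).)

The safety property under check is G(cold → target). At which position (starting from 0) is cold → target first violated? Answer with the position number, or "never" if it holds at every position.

Check cold → target at each position in order: 0 ✓, 1 ✓, 2 ✓.
At position 3 the labels are {cold, fan}, so cold → target is false there. This is the first violation.

3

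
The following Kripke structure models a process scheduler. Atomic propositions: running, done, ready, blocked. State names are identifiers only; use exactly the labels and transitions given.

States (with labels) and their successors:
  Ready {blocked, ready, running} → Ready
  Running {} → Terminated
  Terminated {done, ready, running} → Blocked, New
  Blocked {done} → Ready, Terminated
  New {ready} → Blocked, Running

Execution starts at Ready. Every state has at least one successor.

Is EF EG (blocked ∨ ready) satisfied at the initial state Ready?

States satisfying EG (blocked ∨ ready): {Ready}.
States satisfying EF EG (blocked ∨ ready): {Ready, Running, Terminated, Blocked, New}.
Some path from Ready reaches a state where EG (blocked ∨ ready) holds.
Ready ∈ Sat(EF EG (blocked ∨ ready)).

Satisfied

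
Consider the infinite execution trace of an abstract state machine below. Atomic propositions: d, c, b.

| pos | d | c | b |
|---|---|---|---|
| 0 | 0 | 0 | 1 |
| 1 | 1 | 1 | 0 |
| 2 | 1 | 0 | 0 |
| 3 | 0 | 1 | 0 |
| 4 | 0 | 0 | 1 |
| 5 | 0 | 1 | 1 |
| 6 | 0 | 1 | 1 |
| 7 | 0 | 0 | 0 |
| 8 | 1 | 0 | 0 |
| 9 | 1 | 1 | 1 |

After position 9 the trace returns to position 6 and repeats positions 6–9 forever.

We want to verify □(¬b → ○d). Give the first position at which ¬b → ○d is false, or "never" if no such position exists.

2

Check ¬b → ○d at each position in order: 0 ✓, 1 ✓.
At position 2 the labels are {d} and the next position 3 has {c}, so ¬b → ○d is false there. This is the first violation.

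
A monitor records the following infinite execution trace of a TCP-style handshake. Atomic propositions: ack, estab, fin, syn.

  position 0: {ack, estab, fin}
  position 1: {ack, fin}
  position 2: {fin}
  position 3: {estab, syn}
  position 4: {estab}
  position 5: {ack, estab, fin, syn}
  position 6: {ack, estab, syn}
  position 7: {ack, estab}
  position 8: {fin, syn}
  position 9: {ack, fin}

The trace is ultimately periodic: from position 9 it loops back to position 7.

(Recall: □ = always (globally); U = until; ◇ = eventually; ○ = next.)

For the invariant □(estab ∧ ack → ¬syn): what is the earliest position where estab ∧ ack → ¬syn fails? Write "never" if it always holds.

5

Check estab ∧ ack → ¬syn at each position in order: 0 ✓, 1 ✓, 2 ✓, 3 ✓, 4 ✓.
At position 5 the labels are {ack, estab, fin, syn}, so estab ∧ ack → ¬syn is false there. This is the first violation.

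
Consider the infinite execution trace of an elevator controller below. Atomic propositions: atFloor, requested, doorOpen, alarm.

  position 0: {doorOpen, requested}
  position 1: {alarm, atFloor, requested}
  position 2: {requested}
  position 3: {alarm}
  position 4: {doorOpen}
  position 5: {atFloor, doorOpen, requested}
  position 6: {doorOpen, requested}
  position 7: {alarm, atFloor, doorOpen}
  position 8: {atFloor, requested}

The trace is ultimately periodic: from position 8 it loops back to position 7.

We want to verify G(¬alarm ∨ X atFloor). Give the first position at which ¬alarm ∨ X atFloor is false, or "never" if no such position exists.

1

Check ¬alarm ∨ X atFloor at each position in order: 0 ✓.
At position 1 the labels are {alarm, atFloor, requested} and the next position 2 has {requested}, so ¬alarm ∨ X atFloor is false there. This is the first violation.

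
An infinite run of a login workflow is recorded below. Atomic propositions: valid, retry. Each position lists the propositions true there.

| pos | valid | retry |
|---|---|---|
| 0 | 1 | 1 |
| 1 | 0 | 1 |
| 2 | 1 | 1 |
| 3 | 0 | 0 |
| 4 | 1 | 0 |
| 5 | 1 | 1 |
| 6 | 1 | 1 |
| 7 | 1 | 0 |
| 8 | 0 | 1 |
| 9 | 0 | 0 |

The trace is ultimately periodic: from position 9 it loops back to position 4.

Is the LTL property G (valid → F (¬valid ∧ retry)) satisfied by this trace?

Satisfied

valid → F (¬valid ∧ retry) holds at every position 0..9, and those are all positions ever visited, so G (valid → F (¬valid ∧ retry)) holds.
Positions where valid holds: 0, 2, 4, 5, 6, 7.
Check F (¬valid ∧ retry) at each: 0→ok, 2→ok, 4→ok, 5→ok, 6→ok, 7→ok.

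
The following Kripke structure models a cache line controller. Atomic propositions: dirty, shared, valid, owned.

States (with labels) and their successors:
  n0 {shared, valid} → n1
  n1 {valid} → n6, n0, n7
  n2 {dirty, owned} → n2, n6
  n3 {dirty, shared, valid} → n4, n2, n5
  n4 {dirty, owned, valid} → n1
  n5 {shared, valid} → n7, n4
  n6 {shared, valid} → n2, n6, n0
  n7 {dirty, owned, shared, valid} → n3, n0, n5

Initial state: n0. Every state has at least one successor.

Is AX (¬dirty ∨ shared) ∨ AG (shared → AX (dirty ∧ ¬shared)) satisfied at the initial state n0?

Yes

States satisfying ¬dirty ∨ shared: {n0, n1, n3, n5, n6, n7}.
States satisfying AX (¬dirty ∨ shared): {n0, n1, n4, n7}.
States satisfying shared → AX (dirty ∧ ¬shared): {n1, n2, n4}.
States satisfying AG (shared → AX (dirty ∧ ¬shared)): ∅.
States satisfying AX (¬dirty ∨ shared) ∨ AG (shared → AX (dirty ∧ ¬shared)): {n0, n1, n4, n7}.
n0 ∈ Sat(AX (¬dirty ∨ shared) ∨ AG (shared → AX (dirty ∧ ¬shared))).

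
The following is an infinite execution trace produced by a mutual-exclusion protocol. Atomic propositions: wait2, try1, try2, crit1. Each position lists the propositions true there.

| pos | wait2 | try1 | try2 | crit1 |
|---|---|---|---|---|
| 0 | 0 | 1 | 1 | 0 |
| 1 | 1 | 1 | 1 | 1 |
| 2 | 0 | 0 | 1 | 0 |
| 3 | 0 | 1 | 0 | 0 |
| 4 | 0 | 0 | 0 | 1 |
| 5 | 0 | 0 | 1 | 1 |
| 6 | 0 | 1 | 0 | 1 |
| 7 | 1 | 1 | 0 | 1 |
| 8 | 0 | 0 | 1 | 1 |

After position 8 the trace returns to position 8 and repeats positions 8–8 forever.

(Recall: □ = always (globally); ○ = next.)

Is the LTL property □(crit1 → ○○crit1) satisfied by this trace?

crit1 → ○○crit1 must hold at every position from 0 onward. It fails at position 1, so □(crit1 → ○○crit1) is false.
Positions where crit1 holds: 1, 4, 5, 6, 7, 8.
Check ○○crit1 at each: 1→fails, 4→ok, 5→ok, 6→ok, 7→ok, 8→ok.

No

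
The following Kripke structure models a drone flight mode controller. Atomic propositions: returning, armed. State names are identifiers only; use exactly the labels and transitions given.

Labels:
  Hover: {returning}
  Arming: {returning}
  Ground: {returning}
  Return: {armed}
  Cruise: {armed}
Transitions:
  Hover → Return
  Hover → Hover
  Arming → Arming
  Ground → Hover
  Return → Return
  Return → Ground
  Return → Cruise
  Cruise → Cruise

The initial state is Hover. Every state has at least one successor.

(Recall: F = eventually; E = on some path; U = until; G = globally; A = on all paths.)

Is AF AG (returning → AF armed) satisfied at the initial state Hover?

States satisfying AG (returning → AF armed): {Cruise}.
States satisfying AF AG (returning → AF armed): {Cruise}.
There is a path from Hover along which AG (returning → AF armed) never holds.
Hover ∉ Sat(AF AG (returning → AF armed)).

No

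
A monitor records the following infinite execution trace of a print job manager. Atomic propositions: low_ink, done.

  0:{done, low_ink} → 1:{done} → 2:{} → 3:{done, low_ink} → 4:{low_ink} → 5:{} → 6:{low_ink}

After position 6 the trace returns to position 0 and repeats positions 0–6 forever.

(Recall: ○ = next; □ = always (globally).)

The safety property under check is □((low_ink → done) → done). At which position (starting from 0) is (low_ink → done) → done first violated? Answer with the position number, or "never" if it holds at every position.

2

Check (low_ink → done) → done at each position in order: 0 ✓, 1 ✓.
At position 2 the labels are {}, so (low_ink → done) → done is false there. This is the first violation.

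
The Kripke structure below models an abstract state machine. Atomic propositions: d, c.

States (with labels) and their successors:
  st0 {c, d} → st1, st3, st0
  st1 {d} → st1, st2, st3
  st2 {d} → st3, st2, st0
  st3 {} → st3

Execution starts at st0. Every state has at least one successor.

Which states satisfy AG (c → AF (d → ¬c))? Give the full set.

{st3}

States satisfying c → AF (d → ¬c): {st1, st2, st3}.
States satisfying AG (c → AF (d → ¬c)): {st3}.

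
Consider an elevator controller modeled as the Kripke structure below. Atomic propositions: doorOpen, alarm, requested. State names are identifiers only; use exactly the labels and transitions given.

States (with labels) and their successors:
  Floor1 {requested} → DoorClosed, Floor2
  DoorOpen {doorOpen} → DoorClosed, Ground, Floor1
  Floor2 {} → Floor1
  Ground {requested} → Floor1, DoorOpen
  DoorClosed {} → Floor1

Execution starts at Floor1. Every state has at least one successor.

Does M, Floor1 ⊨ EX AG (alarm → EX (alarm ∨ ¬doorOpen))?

Holds

States satisfying AG (alarm → EX (alarm ∨ ¬doorOpen)): {Floor1, DoorOpen, Floor2, Ground, DoorClosed}.
States satisfying EX AG (alarm → EX (alarm ∨ ¬doorOpen)): {Floor1, DoorOpen, Floor2, Ground, DoorClosed}.
Floor1 ∈ Sat(EX AG (alarm → EX (alarm ∨ ¬doorOpen))).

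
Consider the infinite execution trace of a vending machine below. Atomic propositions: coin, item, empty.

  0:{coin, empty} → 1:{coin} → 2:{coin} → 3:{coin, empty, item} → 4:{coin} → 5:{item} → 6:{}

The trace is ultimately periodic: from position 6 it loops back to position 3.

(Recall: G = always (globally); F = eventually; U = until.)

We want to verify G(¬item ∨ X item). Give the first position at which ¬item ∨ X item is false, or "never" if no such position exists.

3

Check ¬item ∨ X item at each position in order: 0 ✓, 1 ✓, 2 ✓.
At position 3 the labels are {coin, empty, item} and the next position 4 has {coin}, so ¬item ∨ X item is false there. This is the first violation.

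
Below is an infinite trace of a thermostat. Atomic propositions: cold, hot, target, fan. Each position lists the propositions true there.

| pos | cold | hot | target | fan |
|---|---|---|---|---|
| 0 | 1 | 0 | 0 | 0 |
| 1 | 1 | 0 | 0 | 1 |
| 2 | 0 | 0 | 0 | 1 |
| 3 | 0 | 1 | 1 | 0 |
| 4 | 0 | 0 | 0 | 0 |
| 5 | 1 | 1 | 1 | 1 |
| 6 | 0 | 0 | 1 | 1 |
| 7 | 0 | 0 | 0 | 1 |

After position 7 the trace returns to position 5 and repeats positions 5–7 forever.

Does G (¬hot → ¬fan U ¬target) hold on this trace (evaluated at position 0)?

¬hot → ¬fan U ¬target must hold at every position from 0 onward. It fails at position 6, so G (¬hot → ¬fan U ¬target) is false.
Positions where ¬hot holds: 0, 1, 2, 4, 6, 7.
Check ¬fan U ¬target at each: 0→ok, 1→ok, 2→ok, 4→ok, 6→fails, 7→ok.

Violated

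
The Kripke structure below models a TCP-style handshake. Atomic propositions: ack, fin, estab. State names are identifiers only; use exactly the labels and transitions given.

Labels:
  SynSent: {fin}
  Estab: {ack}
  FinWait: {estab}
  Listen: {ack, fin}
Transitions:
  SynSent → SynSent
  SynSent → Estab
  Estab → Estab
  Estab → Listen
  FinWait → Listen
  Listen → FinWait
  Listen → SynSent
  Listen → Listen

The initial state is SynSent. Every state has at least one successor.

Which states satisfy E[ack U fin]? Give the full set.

{SynSent, Estab, Listen}

States satisfying ack: {Estab, Listen}.
States satisfying fin: {SynSent, Listen}.
States satisfying E[ack U fin]: {SynSent, Estab, Listen}.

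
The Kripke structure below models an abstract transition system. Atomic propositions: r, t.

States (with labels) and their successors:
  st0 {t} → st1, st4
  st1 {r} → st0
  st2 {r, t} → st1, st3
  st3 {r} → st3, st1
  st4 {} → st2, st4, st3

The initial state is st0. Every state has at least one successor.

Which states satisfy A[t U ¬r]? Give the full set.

{st0, st4}

States satisfying t: {st0, st2}.
States satisfying ¬r: {st0, st4}.
States satisfying A[t U ¬r]: {st0, st4}.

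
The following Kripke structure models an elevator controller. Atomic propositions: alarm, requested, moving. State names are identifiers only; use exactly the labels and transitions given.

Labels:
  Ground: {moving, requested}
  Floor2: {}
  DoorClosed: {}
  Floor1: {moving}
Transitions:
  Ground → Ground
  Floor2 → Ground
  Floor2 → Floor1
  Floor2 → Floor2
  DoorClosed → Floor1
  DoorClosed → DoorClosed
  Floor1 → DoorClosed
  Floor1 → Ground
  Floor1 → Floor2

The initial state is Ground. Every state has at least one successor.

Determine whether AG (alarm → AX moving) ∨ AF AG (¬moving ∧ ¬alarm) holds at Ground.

States satisfying alarm → AX moving: {Ground, Floor2, DoorClosed, Floor1}.
States satisfying AG (alarm → AX moving): {Ground, Floor2, DoorClosed, Floor1}.
States satisfying AG (¬moving ∧ ¬alarm): ∅.
States satisfying AF AG (¬moving ∧ ¬alarm): ∅.
States satisfying AG (alarm → AX moving) ∨ AF AG (¬moving ∧ ¬alarm): {Ground, Floor2, DoorClosed, Floor1}.
Ground ∈ Sat(AG (alarm → AX moving) ∨ AF AG (¬moving ∧ ¬alarm)).

Satisfied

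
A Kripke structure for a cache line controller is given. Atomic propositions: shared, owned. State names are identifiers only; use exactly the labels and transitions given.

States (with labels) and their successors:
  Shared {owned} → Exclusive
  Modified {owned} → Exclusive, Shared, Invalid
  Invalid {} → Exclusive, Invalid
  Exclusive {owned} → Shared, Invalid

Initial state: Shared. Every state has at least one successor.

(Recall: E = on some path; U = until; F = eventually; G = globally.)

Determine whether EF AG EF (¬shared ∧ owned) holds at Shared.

States satisfying AG EF (¬shared ∧ owned): {Shared, Modified, Invalid, Exclusive}.
States satisfying EF AG EF (¬shared ∧ owned): {Shared, Modified, Invalid, Exclusive}.
Some path from Shared reaches a state where AG EF (¬shared ∧ owned) holds.
Shared ∈ Sat(EF AG EF (¬shared ∧ owned)).

Satisfied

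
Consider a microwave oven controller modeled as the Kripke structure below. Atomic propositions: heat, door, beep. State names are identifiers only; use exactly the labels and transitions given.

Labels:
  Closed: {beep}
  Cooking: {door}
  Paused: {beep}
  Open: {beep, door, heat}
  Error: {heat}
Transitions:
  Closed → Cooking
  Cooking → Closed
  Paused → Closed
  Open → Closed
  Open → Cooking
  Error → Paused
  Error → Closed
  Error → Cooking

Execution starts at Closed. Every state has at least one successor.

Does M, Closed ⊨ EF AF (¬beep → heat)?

States satisfying AF (¬beep → heat): {Closed, Cooking, Paused, Open, Error}.
States satisfying EF AF (¬beep → heat): {Closed, Cooking, Paused, Open, Error}.
Some path from Closed reaches a state where AF (¬beep → heat) holds.
Closed ∈ Sat(EF AF (¬beep → heat)).

Satisfied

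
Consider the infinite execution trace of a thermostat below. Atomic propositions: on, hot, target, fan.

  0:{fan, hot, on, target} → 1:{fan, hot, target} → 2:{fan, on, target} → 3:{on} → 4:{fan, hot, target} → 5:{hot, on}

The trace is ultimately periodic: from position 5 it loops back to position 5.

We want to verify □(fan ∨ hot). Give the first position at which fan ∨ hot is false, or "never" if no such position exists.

3

Check fan ∨ hot at each position in order: 0 ✓, 1 ✓, 2 ✓.
At position 3 the labels are {on}, so fan ∨ hot is false there. This is the first violation.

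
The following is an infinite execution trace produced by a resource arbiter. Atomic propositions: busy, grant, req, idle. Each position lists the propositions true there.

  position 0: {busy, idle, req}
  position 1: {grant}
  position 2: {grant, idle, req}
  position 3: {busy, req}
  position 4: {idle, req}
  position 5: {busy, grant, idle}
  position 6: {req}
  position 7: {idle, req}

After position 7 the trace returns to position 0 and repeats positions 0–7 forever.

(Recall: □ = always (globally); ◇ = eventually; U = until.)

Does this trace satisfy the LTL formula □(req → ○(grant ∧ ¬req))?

Does not hold

req → ○(grant ∧ ¬req) must hold at every position from 0 onward. It fails at position 2, so □(req → ○(grant ∧ ¬req)) is false.
Positions where req holds: 0, 2, 3, 4, 6, 7.
Check ○(grant ∧ ¬req) at each: 0→ok, 2→fails, 3→fails, 4→ok, 6→fails, 7→fails.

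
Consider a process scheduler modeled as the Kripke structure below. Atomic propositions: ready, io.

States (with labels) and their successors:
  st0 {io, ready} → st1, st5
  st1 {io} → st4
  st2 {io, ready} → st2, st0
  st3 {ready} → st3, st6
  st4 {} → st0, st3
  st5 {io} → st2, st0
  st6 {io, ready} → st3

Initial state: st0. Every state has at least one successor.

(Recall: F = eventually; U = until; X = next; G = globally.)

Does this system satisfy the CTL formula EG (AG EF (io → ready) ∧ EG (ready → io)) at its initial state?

Satisfied

States satisfying AG EF (io → ready) ∧ EG (ready → io): {st0, st1, st2, st4, st5}.
States satisfying EG (AG EF (io → ready) ∧ EG (ready → io)): {st0, st1, st2, st4, st5}.
st0 ∈ Sat(EG (AG EF (io → ready) ∧ EG (ready → io))).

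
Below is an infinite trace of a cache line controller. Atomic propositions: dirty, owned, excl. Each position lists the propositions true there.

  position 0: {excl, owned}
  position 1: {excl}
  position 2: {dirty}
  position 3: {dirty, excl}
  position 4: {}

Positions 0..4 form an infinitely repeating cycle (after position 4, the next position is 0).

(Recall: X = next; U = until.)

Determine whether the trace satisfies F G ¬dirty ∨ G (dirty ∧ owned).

G ¬dirty is false at every position 0..4, so it never becomes true and F G ¬dirty fails.
dirty ∧ owned must hold at every position from 0 onward. It fails at position 0, so G (dirty ∧ owned) is false.
At position 0: F G ¬dirty is false; G (dirty ∧ owned) is false; so F G ¬dirty ∨ G (dirty ∧ owned) is false.

No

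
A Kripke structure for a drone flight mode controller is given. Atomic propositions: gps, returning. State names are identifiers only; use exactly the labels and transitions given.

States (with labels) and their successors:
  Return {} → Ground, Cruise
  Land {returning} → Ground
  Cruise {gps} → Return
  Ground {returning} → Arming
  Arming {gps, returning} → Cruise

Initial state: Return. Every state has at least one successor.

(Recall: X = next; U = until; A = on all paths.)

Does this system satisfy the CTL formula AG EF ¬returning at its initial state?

States satisfying EF ¬returning: {Return, Land, Cruise, Ground, Arming}.
States satisfying AG EF ¬returning: {Return, Land, Cruise, Ground, Arming}.
Every state reachable from Return satisfies EF ¬returning.
Return ∈ Sat(AG EF ¬returning).

Holds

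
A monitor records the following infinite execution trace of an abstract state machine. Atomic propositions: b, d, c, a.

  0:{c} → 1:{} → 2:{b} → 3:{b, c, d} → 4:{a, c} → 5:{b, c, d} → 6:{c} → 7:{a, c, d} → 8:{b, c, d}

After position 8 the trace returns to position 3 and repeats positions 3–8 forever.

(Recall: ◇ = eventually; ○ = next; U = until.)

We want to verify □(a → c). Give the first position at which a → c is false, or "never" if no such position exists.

a → c holds at every position 0..8, and those are all the positions the trace ever visits, so the invariant □(a → c) is never violated.

never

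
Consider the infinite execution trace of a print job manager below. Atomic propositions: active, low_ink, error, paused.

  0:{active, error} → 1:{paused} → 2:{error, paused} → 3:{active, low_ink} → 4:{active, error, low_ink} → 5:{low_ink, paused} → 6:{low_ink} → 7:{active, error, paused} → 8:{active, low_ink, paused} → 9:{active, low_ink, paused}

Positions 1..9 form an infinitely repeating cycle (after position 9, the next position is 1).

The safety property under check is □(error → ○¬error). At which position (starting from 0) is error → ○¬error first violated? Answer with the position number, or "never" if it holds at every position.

error → ○¬error holds at every position 0..9, and those are all the positions the trace ever visits, so the invariant □(error → ○¬error) is never violated.

never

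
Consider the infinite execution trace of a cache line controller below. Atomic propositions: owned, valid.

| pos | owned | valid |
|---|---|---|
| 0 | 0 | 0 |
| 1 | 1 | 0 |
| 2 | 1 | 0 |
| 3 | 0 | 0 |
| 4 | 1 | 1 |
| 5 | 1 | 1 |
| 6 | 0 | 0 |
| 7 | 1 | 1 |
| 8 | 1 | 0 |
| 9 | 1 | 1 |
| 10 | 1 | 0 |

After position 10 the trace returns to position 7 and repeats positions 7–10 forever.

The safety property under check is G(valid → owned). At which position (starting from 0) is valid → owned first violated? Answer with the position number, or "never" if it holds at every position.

never

valid → owned holds at every position 0..10, and those are all the positions the trace ever visits, so the invariant G(valid → owned) is never violated.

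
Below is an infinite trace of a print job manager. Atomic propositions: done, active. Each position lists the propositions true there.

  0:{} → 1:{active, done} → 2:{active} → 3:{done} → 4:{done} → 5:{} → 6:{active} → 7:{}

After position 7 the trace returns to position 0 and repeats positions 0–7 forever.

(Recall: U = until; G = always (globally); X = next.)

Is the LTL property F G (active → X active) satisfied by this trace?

G (active → X active) is false at every position 0..7, so it never becomes true and F G (active → X active) fails.

Does not hold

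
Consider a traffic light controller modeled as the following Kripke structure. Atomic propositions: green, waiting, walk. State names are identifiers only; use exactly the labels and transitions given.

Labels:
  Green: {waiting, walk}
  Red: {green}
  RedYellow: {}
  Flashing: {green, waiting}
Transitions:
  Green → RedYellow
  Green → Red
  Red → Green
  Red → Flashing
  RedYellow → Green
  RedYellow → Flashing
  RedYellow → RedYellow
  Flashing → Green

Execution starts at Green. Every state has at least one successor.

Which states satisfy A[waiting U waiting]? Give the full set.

{Green, Flashing}

States satisfying waiting: {Green, Flashing}.
States satisfying A[waiting U waiting]: {Green, Flashing}.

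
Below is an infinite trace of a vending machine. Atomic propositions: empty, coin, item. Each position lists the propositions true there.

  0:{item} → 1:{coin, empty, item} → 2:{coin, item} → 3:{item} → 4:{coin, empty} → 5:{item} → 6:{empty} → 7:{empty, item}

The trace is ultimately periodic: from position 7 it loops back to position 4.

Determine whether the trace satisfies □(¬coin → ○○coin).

¬coin → ○○coin must hold at every position from 0 onward. It fails at position 3, so □(¬coin → ○○coin) is false.
Positions where ¬coin holds: 0, 3, 5, 6, 7.
Check ○○coin at each: 0→ok, 3→fails, 5→fails, 6→ok, 7→fails.

Does not hold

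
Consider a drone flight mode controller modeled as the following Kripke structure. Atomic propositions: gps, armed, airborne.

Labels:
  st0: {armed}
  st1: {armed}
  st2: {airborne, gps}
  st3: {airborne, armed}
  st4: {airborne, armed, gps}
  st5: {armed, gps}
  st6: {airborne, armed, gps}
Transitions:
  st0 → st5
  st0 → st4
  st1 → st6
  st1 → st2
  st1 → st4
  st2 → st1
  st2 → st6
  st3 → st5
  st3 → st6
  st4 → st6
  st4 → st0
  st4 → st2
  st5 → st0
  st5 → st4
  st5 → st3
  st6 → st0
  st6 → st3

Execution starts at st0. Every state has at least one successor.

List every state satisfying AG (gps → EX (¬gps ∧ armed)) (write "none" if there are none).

States satisfying gps → EX (¬gps ∧ armed): {st0, st1, st2, st3, st4, st5, st6}.
States satisfying AG (gps → EX (¬gps ∧ armed)): {st0, st1, st2, st3, st4, st5, st6}.

{st0, st1, st2, st3, st4, st5, st6}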